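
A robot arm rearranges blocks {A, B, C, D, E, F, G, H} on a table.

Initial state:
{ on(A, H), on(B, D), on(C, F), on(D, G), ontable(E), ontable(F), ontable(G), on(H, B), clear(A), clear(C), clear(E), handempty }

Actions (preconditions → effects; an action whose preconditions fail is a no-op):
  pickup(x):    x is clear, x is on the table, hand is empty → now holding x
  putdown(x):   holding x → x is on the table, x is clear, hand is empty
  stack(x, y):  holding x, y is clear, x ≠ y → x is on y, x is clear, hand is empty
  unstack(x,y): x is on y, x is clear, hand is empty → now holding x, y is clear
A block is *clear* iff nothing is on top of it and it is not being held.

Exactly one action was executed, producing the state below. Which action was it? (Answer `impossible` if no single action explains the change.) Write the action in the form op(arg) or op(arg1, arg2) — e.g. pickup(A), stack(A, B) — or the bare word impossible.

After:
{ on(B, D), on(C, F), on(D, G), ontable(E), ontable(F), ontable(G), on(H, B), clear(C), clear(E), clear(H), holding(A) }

unstack(A, H)

target: towers=[E; F/C; G/D/B/H] holding=A
     unstack(A, H) → towers=[E; F/C; G/D/B/H] holding=A  ← match
         pickup(E) → towers=[F/C; G/D/B/H/A] holding=E
     unstack(C, F) → towers=[E; F; G/D/B/H/A] holding=C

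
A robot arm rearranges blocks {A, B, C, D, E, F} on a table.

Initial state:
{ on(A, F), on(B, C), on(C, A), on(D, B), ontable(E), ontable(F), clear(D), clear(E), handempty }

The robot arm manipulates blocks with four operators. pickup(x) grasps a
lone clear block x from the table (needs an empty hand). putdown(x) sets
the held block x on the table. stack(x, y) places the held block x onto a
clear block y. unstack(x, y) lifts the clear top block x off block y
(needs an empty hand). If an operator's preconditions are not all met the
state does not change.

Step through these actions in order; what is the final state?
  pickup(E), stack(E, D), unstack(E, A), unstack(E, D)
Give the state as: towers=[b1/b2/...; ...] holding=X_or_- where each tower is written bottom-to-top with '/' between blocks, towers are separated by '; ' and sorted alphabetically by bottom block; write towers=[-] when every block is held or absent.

step 1 (pickup(E)): towers=[F/A/C/B/D] holding=E
step 2 (stack(E, D)): towers=[F/A/C/B/D/E] holding=-
step 3 (unstack(E, A)) [no-op]: towers=[F/A/C/B/D/E] holding=-
step 4 (unstack(E, D)): towers=[F/A/C/B/D] holding=E

towers=[F/A/C/B/D] holding=E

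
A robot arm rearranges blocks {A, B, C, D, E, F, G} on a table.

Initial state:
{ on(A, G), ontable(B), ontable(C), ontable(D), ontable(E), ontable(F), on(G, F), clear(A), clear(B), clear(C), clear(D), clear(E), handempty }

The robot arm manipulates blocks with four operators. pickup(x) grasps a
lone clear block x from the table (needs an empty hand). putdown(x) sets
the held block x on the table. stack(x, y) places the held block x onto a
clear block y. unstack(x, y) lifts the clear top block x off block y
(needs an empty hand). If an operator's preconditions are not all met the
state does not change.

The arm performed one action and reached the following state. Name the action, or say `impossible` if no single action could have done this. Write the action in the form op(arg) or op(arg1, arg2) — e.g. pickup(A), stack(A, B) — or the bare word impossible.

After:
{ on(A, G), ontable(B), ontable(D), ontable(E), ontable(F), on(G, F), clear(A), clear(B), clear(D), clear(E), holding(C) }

target: towers=[B; D; E; F/G/A] holding=C
         pickup(B) → towers=[C; D; E; F/G/A] holding=B
         pickup(D) → towers=[B; C; E; F/G/A] holding=D
     unstack(A, G) → towers=[B; C; D; E; F/G] holding=A
         pickup(E) → towers=[B; C; D; F/G/A] holding=E
         pickup(C) → towers=[B; D; E; F/G/A] holding=C  ← match

pickup(C)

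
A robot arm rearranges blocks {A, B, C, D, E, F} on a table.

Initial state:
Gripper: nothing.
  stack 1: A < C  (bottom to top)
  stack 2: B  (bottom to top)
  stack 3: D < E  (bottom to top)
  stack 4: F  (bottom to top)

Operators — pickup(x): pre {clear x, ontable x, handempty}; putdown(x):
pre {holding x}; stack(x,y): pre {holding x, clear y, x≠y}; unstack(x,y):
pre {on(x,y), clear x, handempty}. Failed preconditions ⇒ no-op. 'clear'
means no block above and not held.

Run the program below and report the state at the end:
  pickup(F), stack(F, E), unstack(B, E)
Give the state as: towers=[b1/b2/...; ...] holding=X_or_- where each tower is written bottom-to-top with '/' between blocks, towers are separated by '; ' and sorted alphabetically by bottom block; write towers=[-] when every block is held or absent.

step 1 (pickup(F)): towers=[A/C; B; D/E] holding=F
step 2 (stack(F, E)): towers=[A/C; B; D/E/F] holding=-
step 3 (unstack(B, E)) [no-op]: towers=[A/C; B; D/E/F] holding=-

towers=[A/C; B; D/E/F] holding=-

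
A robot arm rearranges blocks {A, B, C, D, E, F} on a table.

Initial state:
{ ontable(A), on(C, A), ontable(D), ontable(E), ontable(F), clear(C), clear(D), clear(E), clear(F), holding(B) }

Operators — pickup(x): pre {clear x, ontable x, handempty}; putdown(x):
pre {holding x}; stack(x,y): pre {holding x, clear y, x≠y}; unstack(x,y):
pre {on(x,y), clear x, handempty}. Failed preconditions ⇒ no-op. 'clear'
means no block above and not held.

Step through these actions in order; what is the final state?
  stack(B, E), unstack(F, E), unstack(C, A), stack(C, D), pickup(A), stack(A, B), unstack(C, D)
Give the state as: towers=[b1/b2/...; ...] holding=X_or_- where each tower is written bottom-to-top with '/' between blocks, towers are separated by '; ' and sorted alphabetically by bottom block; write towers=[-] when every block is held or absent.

towers=[D; E/B/A; F] holding=C

step 1 (stack(B, E)): towers=[A/C; D; E/B; F] holding=-
step 2 (unstack(F, E)) [no-op]: towers=[A/C; D; E/B; F] holding=-
step 3 (unstack(C, A)): towers=[A; D; E/B; F] holding=C
step 4 (stack(C, D)): towers=[A; D/C; E/B; F] holding=-
step 5 (pickup(A)): towers=[D/C; E/B; F] holding=A
step 6 (stack(A, B)): towers=[D/C; E/B/A; F] holding=-
step 7 (unstack(C, D)): towers=[D; E/B/A; F] holding=C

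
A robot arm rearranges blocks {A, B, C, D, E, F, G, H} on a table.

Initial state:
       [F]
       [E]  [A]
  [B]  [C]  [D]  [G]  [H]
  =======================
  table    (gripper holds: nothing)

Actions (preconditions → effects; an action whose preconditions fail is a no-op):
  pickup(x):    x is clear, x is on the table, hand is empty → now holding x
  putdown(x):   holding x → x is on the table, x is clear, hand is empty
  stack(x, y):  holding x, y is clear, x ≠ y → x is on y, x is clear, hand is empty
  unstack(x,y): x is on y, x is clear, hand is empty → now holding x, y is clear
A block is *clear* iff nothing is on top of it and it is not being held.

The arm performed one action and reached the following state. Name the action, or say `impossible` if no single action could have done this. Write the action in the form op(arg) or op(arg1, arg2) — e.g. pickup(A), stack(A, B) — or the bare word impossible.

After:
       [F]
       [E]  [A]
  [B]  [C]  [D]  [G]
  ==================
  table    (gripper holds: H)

target: towers=[B; C/E/F; D/A; G] holding=H
         pickup(G) → towers=[B; C/E/F; D/A; H] holding=G
     unstack(A, D) → towers=[B; C/E/F; D; G; H] holding=A
         pickup(H) → towers=[B; C/E/F; D/A; G] holding=H  ← match
         pickup(B) → towers=[C/E/F; D/A; G; H] holding=B
     unstack(F, E) → towers=[B; C/E; D/A; G; H] holding=F

pickup(H)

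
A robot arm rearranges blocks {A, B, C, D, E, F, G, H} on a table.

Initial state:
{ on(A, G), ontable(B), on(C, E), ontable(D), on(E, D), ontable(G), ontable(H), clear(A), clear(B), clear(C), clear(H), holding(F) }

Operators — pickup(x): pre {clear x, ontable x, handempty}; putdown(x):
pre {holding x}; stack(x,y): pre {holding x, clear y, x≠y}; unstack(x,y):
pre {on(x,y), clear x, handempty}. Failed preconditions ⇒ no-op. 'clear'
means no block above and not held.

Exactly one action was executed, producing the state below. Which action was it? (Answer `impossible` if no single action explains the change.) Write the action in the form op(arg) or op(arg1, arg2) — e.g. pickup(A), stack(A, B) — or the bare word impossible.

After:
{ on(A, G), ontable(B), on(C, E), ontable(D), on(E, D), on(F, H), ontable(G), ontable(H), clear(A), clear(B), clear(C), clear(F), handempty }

target: towers=[B; D/E/C; G/A; H/F] holding=-
        putdown(F) → towers=[B; D/E/C; F; G/A; H] holding=-
       stack(F, A) → towers=[B; D/E/C; G/A/F; H] holding=-
       stack(F, H) → towers=[B; D/E/C; G/A; H/F] holding=-  ← match
       stack(F, B) → towers=[B/F; D/E/C; G/A; H] holding=-
       stack(F, C) → towers=[B; D/E/C/F; G/A; H] holding=-

stack(F, H)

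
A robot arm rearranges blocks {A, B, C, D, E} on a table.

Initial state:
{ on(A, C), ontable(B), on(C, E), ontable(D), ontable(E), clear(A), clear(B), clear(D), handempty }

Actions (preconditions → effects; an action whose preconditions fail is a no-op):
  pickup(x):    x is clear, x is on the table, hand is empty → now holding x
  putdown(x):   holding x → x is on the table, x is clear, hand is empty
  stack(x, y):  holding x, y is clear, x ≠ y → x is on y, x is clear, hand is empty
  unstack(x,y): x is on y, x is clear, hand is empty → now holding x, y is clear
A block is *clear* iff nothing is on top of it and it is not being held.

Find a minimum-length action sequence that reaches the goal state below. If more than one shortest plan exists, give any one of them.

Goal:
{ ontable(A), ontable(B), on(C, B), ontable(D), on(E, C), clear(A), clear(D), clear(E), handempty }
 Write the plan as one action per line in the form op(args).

unstack(A, C)
putdown(A)
unstack(C, E)
stack(C, B)
pickup(E)
stack(E, C)

step 1 (unstack(A, C)): towers=[B; D; E/C] holding=A
step 2 (putdown(A)): towers=[A; B; D; E/C] holding=-
step 3 (unstack(C, E)): towers=[A; B; D; E] holding=C
step 4 (stack(C, B)): towers=[A; B/C; D; E] holding=-
step 5 (pickup(E)): towers=[A; B/C; D] holding=E
step 6 (stack(E, C)): towers=[A; B/C/E; D] holding=-
goal check: towers=[A; B/C/E; D] holding=- — reached (length 6, optimal by BFS)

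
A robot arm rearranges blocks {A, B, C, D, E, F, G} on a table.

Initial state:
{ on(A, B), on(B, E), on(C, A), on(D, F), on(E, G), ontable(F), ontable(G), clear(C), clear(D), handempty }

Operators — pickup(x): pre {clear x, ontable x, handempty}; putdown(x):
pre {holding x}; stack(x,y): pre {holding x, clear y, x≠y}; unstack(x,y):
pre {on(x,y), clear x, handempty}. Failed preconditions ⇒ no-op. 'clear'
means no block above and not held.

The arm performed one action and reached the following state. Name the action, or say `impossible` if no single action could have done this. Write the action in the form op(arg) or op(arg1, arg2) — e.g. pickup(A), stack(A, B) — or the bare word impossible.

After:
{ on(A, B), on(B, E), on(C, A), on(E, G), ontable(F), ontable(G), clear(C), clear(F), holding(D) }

target: towers=[F; G/E/B/A/C] holding=D
     unstack(D, F) → towers=[F; G/E/B/A/C] holding=D  ← match
     unstack(C, A) → towers=[F/D; G/E/B/A] holding=C

unstack(D, F)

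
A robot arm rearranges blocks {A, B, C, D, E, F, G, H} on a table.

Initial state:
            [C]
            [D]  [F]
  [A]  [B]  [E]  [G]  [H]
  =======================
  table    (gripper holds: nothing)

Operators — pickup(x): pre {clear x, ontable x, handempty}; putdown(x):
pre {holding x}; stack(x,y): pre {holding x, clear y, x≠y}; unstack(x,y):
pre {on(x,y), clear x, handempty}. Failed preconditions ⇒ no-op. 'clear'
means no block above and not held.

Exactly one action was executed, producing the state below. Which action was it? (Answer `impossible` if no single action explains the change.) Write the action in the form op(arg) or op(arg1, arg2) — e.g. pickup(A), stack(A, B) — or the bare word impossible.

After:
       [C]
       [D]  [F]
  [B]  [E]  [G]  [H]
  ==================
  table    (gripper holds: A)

target: towers=[B; E/D/C; G/F; H] holding=A
         pickup(A) → towers=[B; E/D/C; G/F; H] holding=A  ← match
         pickup(H) → towers=[A; B; E/D/C; G/F] holding=H
         pickup(B) → towers=[A; E/D/C; G/F; H] holding=B
     unstack(F, G) → towers=[A; B; E/D/C; G; H] holding=F
     unstack(C, D) → towers=[A; B; E/D; G/F; H] holding=C

pickup(A)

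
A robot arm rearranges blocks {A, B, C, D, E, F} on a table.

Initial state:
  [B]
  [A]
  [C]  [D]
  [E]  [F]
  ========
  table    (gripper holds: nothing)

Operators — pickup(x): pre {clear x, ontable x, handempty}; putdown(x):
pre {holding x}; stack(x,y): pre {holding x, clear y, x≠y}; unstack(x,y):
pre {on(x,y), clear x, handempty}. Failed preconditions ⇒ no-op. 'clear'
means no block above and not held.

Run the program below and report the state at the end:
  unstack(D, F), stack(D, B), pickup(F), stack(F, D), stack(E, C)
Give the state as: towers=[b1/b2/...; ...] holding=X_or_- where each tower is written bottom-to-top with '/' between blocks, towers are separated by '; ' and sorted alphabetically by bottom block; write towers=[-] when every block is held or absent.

step 1 (unstack(D, F)): towers=[E/C/A/B; F] holding=D
step 2 (stack(D, B)): towers=[E/C/A/B/D; F] holding=-
step 3 (pickup(F)): towers=[E/C/A/B/D] holding=F
step 4 (stack(F, D)): towers=[E/C/A/B/D/F] holding=-
step 5 (stack(E, C)) [no-op]: towers=[E/C/A/B/D/F] holding=-

towers=[E/C/A/B/D/F] holding=-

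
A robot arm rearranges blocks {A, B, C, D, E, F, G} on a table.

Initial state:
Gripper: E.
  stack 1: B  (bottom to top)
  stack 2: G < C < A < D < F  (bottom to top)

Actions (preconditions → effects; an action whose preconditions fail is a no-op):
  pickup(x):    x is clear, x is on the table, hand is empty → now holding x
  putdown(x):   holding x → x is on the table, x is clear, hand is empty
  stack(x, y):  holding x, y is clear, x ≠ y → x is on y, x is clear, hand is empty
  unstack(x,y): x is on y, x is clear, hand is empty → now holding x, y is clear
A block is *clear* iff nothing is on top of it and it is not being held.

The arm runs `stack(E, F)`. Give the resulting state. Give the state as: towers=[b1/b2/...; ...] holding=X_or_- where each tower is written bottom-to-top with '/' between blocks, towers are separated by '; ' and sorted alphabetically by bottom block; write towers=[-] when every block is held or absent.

before: towers=[B; G/C/A/D/F] holding=E
pre[stack(E, F)]: holding(E) ✓, clear(F) ✓, E≠F ✓
all met → apply stack(E, F)
after:  towers=[B; G/C/A/D/F/E] holding=-

towers=[B; G/C/A/D/F/E] holding=-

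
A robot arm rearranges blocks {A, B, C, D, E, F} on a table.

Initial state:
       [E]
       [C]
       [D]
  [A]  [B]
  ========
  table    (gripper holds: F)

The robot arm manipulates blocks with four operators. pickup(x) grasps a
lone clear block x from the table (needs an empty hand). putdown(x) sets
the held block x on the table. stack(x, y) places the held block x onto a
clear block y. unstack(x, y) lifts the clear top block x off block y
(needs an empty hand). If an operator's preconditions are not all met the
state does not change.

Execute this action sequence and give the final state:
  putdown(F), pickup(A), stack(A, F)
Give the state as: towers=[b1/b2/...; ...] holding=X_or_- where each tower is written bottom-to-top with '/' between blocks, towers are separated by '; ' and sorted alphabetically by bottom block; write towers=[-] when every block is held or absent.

step 1 (putdown(F)): towers=[A; B/D/C/E; F] holding=-
step 2 (pickup(A)): towers=[B/D/C/E; F] holding=A
step 3 (stack(A, F)): towers=[B/D/C/E; F/A] holding=-

towers=[B/D/C/E; F/A] holding=-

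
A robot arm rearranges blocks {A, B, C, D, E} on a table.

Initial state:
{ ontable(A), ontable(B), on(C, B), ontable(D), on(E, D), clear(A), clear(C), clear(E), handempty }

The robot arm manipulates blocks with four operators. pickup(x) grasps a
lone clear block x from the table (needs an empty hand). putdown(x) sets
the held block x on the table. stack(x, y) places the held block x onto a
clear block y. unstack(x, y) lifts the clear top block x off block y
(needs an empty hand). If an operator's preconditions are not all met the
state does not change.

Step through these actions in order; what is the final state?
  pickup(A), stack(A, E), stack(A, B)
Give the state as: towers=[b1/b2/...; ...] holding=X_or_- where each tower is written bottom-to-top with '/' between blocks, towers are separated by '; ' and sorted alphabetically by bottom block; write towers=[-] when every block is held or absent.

step 1 (pickup(A)): towers=[B/C; D/E] holding=A
step 2 (stack(A, E)): towers=[B/C; D/E/A] holding=-
step 3 (stack(A, B)) [no-op]: towers=[B/C; D/E/A] holding=-

towers=[B/C; D/E/A] holding=-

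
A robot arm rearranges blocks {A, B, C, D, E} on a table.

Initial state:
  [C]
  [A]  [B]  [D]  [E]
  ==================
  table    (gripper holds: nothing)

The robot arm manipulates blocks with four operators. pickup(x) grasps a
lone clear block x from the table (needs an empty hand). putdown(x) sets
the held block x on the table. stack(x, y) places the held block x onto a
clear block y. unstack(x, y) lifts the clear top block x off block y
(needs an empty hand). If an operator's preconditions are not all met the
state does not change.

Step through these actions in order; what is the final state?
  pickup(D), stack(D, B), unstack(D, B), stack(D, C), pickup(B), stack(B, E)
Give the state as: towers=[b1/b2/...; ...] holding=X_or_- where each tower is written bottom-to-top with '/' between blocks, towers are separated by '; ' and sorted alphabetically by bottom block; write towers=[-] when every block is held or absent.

towers=[A/C/D; E/B] holding=-

step 1 (pickup(D)): towers=[A/C; B; E] holding=D
step 2 (stack(D, B)): towers=[A/C; B/D; E] holding=-
step 3 (unstack(D, B)): towers=[A/C; B; E] holding=D
step 4 (stack(D, C)): towers=[A/C/D; B; E] holding=-
step 5 (pickup(B)): towers=[A/C/D; E] holding=B
step 6 (stack(B, E)): towers=[A/C/D; E/B] holding=-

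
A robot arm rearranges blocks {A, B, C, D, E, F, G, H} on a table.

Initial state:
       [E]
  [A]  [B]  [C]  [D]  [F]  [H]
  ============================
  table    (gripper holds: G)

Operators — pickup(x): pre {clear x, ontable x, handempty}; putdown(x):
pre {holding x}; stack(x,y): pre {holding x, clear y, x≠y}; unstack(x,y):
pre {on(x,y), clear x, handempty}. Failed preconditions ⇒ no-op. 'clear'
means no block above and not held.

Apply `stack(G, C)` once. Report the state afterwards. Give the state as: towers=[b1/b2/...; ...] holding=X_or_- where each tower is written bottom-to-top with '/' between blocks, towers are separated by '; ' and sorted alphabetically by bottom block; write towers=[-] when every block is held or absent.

towers=[A; B/E; C/G; D; F; H] holding=-

before: towers=[A; B/E; C; D; F; H] holding=G
pre[stack(G, C)]: holding(G) ok, clear(C) ok, G≠C ok
all met → apply stack(G, C)
after:  towers=[A; B/E; C/G; D; F; H] holding=-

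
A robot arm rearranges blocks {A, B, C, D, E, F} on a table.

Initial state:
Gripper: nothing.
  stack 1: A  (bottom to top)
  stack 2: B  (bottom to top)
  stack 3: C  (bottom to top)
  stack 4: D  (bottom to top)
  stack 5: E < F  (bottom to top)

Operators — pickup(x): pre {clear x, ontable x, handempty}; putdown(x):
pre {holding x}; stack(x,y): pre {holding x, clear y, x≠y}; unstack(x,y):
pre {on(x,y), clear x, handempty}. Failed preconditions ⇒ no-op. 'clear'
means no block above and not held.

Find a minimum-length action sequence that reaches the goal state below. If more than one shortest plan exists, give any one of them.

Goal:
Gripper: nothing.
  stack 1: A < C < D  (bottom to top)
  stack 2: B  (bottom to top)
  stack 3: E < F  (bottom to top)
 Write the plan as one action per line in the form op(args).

step 1 (pickup(C)): towers=[A; B; D; E/F] holding=C
step 2 (stack(C, A)): towers=[A/C; B; D; E/F] holding=-
step 3 (pickup(D)): towers=[A/C; B; E/F] holding=D
step 4 (stack(D, C)): towers=[A/C/D; B; E/F] holding=-
goal check: towers=[A/C/D; B; E/F] holding=- — reached (length 4, optimal by BFS)

pickup(C)
stack(C, A)
pickup(D)
stack(D, C)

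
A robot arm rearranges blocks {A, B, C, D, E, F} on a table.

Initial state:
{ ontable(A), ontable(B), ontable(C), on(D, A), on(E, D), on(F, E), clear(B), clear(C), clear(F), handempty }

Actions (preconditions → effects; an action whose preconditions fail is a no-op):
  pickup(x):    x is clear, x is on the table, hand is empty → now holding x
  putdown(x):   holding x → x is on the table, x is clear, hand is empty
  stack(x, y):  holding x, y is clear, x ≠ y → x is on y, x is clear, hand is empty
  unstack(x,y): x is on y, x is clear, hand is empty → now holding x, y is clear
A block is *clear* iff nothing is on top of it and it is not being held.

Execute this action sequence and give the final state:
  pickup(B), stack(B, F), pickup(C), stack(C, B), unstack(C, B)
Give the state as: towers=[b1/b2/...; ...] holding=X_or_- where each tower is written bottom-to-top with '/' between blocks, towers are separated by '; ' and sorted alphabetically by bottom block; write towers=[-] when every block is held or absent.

step 1 (pickup(B)): towers=[A/D/E/F; C] holding=B
step 2 (stack(B, F)): towers=[A/D/E/F/B; C] holding=-
step 3 (pickup(C)): towers=[A/D/E/F/B] holding=C
step 4 (stack(C, B)): towers=[A/D/E/F/B/C] holding=-
step 5 (unstack(C, B)): towers=[A/D/E/F/B] holding=C

towers=[A/D/E/F/B] holding=C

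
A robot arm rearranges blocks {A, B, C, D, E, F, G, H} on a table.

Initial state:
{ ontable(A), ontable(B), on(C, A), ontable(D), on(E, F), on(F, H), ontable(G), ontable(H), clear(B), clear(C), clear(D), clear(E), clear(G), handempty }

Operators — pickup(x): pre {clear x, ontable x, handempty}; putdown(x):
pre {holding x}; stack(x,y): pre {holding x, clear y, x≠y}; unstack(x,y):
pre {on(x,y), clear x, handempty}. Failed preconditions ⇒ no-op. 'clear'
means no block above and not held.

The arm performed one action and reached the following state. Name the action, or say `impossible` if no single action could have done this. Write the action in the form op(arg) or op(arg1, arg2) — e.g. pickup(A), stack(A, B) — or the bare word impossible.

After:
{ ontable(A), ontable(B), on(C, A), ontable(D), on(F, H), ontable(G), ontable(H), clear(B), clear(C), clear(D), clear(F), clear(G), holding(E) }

unstack(E, F)

target: towers=[A/C; B; D; G; H/F] holding=E
         pickup(G) → towers=[A/C; B; D; H/F/E] holding=G
     unstack(E, F) → towers=[A/C; B; D; G; H/F] holding=E  ← match
         pickup(B) → towers=[A/C; D; G; H/F/E] holding=B
         pickup(D) → towers=[A/C; B; G; H/F/E] holding=D
     unstack(C, A) → towers=[A; B; D; G; H/F/E] holding=C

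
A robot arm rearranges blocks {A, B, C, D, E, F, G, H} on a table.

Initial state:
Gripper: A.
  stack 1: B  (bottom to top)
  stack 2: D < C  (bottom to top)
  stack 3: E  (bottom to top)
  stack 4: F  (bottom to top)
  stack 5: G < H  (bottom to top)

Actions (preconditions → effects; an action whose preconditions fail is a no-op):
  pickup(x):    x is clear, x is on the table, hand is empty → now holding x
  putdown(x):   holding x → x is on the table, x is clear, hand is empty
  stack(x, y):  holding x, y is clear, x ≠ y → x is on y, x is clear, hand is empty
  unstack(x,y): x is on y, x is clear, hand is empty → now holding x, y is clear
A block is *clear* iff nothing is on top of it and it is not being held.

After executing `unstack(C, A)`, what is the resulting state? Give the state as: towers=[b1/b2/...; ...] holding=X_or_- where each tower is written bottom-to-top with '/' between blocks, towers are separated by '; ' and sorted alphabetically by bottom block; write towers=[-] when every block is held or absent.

before: towers=[B; D/C; E; F; G/H] holding=A
pre[unstack(C, A)]: on(C,A) ✗, clear(C) ✓, handempty ✗
on(C,A), handempty unmet → unstack(C, A) is a no-op
after:  towers=[B; D/C; E; F; G/H] holding=A

towers=[B; D/C; E; F; G/H] holding=A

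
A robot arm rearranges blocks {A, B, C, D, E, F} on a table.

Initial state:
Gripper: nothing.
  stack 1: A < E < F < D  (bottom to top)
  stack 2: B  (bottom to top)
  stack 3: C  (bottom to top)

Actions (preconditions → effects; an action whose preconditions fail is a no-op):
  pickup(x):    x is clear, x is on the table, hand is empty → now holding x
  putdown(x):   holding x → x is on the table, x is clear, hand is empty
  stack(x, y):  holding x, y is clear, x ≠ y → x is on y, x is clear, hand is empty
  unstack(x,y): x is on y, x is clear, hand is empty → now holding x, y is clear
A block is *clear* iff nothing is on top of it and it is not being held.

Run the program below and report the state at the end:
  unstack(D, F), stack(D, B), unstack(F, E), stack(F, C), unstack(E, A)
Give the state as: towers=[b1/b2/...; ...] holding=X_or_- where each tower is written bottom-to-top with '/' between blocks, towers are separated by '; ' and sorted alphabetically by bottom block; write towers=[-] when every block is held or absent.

towers=[A; B/D; C/F] holding=E

step 1 (unstack(D, F)): towers=[A/E/F; B; C] holding=D
step 2 (stack(D, B)): towers=[A/E/F; B/D; C] holding=-
step 3 (unstack(F, E)): towers=[A/E; B/D; C] holding=F
step 4 (stack(F, C)): towers=[A/E; B/D; C/F] holding=-
step 5 (unstack(E, A)): towers=[A; B/D; C/F] holding=E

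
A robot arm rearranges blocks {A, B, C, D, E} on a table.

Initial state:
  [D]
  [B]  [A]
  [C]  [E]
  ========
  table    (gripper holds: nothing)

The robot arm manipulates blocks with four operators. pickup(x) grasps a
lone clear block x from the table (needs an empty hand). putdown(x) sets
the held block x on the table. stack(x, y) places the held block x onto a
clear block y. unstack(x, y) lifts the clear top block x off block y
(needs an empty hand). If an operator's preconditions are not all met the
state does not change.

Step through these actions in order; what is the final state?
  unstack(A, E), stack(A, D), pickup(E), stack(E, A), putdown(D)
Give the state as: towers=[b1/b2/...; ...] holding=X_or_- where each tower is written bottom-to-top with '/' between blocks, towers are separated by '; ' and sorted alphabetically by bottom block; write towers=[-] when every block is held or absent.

towers=[C/B/D/A/E] holding=-

step 1 (unstack(A, E)): towers=[C/B/D; E] holding=A
step 2 (stack(A, D)): towers=[C/B/D/A; E] holding=-
step 3 (pickup(E)): towers=[C/B/D/A] holding=E
step 4 (stack(E, A)): towers=[C/B/D/A/E] holding=-
step 5 (putdown(D)) [no-op]: towers=[C/B/D/A/E] holding=-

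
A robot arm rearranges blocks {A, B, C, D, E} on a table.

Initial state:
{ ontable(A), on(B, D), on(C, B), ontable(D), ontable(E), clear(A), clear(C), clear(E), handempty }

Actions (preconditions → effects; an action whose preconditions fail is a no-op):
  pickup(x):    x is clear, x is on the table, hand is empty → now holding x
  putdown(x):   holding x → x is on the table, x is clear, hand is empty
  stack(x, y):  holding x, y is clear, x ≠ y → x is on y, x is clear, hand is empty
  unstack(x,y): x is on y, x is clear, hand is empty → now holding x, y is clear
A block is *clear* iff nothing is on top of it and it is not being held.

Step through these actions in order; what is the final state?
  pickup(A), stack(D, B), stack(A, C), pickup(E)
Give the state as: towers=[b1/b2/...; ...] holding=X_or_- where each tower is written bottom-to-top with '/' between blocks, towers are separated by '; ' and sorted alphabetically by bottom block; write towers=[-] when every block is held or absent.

towers=[D/B/C/A] holding=E

step 1 (pickup(A)): towers=[D/B/C; E] holding=A
step 2 (stack(D, B)) [no-op]: towers=[D/B/C; E] holding=A
step 3 (stack(A, C)): towers=[D/B/C/A; E] holding=-
step 4 (pickup(E)): towers=[D/B/C/A] holding=E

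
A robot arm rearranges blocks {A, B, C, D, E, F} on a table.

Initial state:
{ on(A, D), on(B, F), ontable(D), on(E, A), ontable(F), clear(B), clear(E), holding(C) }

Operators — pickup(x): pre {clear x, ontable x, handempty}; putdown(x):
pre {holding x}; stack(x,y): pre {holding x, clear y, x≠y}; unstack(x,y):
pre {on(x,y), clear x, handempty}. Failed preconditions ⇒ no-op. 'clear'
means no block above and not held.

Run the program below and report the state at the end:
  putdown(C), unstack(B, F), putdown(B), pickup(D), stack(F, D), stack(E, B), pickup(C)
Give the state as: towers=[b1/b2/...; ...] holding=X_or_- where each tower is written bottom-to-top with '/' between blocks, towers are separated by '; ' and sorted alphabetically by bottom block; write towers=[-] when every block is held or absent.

step 1 (putdown(C)): towers=[C; D/A/E; F/B] holding=-
step 2 (unstack(B, F)): towers=[C; D/A/E; F] holding=B
step 3 (putdown(B)): towers=[B; C; D/A/E; F] holding=-
step 4 (pickup(D)) [no-op]: towers=[B; C; D/A/E; F] holding=-
step 5 (stack(F, D)) [no-op]: towers=[B; C; D/A/E; F] holding=-
step 6 (stack(E, B)) [no-op]: towers=[B; C; D/A/E; F] holding=-
step 7 (pickup(C)): towers=[B; D/A/E; F] holding=C

towers=[B; D/A/E; F] holding=C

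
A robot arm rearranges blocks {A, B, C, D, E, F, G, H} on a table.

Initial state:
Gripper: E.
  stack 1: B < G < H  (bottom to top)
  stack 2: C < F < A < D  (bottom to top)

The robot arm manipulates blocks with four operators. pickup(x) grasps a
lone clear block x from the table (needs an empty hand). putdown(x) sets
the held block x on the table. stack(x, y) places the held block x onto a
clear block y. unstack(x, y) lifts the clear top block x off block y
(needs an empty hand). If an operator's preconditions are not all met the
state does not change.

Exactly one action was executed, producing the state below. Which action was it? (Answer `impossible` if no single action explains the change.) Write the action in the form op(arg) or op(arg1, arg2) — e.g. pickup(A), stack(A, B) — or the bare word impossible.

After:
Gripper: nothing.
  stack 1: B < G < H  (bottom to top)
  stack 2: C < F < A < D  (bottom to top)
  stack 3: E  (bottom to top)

target: towers=[B/G/H; C/F/A/D; E] holding=-
        putdown(E) → towers=[B/G/H; C/F/A/D; E] holding=-  ← match
       stack(E, H) → towers=[B/G/H/E; C/F/A/D] holding=-
       stack(E, D) → towers=[B/G/H; C/F/A/D/E] holding=-

putdown(E)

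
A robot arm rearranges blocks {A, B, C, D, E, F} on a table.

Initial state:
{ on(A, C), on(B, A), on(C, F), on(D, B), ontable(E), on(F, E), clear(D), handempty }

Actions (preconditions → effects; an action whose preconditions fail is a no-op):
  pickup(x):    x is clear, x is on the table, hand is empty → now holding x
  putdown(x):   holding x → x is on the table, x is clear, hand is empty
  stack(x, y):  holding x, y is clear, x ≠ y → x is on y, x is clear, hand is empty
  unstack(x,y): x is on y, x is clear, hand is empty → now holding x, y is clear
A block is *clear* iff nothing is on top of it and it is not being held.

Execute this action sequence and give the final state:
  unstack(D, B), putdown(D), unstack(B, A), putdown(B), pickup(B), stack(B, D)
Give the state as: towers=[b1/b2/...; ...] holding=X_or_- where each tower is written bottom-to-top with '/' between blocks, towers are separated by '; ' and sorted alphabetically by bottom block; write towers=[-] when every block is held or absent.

step 1 (unstack(D, B)): towers=[E/F/C/A/B] holding=D
step 2 (putdown(D)): towers=[D; E/F/C/A/B] holding=-
step 3 (unstack(B, A)): towers=[D; E/F/C/A] holding=B
step 4 (putdown(B)): towers=[B; D; E/F/C/A] holding=-
step 5 (pickup(B)): towers=[D; E/F/C/A] holding=B
step 6 (stack(B, D)): towers=[D/B; E/F/C/A] holding=-

towers=[D/B; E/F/C/A] holding=-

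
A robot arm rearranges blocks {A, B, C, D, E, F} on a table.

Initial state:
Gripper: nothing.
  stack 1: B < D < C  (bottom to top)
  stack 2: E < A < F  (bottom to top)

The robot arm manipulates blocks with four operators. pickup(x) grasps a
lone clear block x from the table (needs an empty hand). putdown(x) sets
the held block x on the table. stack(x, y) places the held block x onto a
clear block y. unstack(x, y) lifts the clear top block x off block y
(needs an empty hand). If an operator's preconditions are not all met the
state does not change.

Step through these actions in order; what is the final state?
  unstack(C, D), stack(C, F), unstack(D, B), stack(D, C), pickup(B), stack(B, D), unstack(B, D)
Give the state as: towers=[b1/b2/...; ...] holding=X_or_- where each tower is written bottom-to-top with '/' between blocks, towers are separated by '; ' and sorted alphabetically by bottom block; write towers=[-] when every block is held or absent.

towers=[E/A/F/C/D] holding=B

step 1 (unstack(C, D)): towers=[B/D; E/A/F] holding=C
step 2 (stack(C, F)): towers=[B/D; E/A/F/C] holding=-
step 3 (unstack(D, B)): towers=[B; E/A/F/C] holding=D
step 4 (stack(D, C)): towers=[B; E/A/F/C/D] holding=-
step 5 (pickup(B)): towers=[E/A/F/C/D] holding=B
step 6 (stack(B, D)): towers=[E/A/F/C/D/B] holding=-
step 7 (unstack(B, D)): towers=[E/A/F/C/D] holding=B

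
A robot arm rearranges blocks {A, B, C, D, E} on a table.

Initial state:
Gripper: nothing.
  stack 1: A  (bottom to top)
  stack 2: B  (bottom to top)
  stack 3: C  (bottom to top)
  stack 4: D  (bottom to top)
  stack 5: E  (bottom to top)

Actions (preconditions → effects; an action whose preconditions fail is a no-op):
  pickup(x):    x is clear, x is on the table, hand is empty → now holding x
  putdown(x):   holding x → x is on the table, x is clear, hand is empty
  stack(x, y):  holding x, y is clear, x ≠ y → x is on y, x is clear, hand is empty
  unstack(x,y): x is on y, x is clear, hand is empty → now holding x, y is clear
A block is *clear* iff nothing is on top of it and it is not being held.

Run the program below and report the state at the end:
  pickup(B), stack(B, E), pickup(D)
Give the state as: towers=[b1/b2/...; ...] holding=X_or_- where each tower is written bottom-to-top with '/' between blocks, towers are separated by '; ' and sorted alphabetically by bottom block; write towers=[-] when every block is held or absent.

step 1 (pickup(B)): towers=[A; C; D; E] holding=B
step 2 (stack(B, E)): towers=[A; C; D; E/B] holding=-
step 3 (pickup(D)): towers=[A; C; E/B] holding=D

towers=[A; C; E/B] holding=D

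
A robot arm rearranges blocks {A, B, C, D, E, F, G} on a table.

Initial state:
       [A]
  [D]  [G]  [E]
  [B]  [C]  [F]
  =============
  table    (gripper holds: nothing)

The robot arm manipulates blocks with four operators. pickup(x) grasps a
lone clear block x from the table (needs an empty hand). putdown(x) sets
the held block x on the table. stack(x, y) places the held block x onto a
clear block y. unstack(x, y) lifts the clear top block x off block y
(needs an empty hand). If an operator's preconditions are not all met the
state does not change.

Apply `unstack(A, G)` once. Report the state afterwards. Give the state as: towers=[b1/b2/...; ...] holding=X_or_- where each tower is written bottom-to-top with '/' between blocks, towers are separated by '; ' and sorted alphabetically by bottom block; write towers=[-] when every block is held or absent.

towers=[B/D; C/G; F/E] holding=A

before: towers=[B/D; C/G/A; F/E] holding=-
pre[unstack(A, G)]: on(A,G) yes, clear(A) yes, handempty yes
all met → apply unstack(A, G)
after:  towers=[B/D; C/G; F/E] holding=A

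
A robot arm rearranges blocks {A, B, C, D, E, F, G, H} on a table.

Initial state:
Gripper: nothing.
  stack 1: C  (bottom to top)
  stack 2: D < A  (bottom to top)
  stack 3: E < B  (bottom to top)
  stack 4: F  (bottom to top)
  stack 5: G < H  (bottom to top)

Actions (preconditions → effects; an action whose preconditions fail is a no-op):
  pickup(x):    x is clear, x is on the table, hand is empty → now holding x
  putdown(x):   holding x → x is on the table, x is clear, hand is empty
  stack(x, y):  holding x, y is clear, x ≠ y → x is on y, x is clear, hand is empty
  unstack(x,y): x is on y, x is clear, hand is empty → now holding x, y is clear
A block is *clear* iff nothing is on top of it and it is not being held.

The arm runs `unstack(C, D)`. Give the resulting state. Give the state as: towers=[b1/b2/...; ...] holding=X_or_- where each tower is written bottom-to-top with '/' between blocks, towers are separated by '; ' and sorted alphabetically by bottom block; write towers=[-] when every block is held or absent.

before: towers=[C; D/A; E/B; F; G/H] holding=-
pre[unstack(C, D)]: on(C,D) ✗, clear(C) ✓, handempty ✓
on(C,D) unmet → unstack(C, D) is a no-op
after:  towers=[C; D/A; E/B; F; G/H] holding=-

towers=[C; D/A; E/B; F; G/H] holding=-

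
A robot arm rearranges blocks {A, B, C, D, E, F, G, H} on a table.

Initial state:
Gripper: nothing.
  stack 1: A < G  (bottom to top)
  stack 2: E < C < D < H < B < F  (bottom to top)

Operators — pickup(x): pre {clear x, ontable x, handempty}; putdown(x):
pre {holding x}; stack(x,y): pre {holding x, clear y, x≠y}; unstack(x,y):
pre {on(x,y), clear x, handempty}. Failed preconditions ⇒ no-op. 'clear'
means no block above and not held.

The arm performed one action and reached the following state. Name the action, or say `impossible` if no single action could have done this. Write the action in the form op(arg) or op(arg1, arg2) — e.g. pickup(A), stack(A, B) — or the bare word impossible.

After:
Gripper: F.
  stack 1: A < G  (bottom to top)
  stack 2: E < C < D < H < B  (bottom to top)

unstack(F, B)

target: towers=[A/G; E/C/D/H/B] holding=F
     unstack(G, A) → towers=[A; E/C/D/H/B/F] holding=G
     unstack(F, B) → towers=[A/G; E/C/D/H/B] holding=F  ← match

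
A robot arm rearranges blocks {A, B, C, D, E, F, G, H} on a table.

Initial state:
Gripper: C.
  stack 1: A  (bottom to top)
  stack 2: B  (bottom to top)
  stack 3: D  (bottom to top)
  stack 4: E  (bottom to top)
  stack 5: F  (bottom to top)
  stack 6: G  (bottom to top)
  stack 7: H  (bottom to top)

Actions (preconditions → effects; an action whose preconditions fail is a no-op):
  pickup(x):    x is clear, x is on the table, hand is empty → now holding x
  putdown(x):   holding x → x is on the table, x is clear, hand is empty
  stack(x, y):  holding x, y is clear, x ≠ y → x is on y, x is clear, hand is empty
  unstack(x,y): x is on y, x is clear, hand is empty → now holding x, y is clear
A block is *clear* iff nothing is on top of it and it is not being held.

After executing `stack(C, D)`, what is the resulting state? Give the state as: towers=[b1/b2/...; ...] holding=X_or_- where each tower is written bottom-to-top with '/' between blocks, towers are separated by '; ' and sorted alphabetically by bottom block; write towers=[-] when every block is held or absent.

towers=[A; B; D/C; E; F; G; H] holding=-

before: towers=[A; B; D; E; F; G; H] holding=C
pre[stack(C, D)]: holding(C) ok, clear(D) ok, C≠D ok
all met → apply stack(C, D)
after:  towers=[A; B; D/C; E; F; G; H] holding=-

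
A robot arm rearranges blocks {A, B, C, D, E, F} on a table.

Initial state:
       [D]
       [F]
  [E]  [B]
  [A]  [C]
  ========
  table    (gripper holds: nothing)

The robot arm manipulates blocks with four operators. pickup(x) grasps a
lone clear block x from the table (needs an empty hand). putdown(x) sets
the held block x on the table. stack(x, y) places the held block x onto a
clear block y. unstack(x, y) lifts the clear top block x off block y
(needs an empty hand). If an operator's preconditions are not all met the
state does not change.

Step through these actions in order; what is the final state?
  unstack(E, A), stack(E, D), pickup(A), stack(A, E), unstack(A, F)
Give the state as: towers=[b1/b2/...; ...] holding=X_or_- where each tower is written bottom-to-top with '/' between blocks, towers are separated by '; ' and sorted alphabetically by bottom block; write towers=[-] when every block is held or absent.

step 1 (unstack(E, A)): towers=[A; C/B/F/D] holding=E
step 2 (stack(E, D)): towers=[A; C/B/F/D/E] holding=-
step 3 (pickup(A)): towers=[C/B/F/D/E] holding=A
step 4 (stack(A, E)): towers=[C/B/F/D/E/A] holding=-
step 5 (unstack(A, F)) [no-op]: towers=[C/B/F/D/E/A] holding=-

towers=[C/B/F/D/E/A] holding=-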